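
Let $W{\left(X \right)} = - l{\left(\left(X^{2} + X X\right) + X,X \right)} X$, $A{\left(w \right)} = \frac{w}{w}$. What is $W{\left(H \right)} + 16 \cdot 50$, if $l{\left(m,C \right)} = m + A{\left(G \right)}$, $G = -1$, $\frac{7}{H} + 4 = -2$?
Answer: $\frac{43361}{54} \approx 802.98$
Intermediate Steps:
$H = - \frac{7}{6}$ ($H = \frac{7}{-4 - 2} = \frac{7}{-6} = 7 \left(- \frac{1}{6}\right) = - \frac{7}{6} \approx -1.1667$)
$A{\left(w \right)} = 1$
$l{\left(m,C \right)} = 1 + m$ ($l{\left(m,C \right)} = m + 1 = 1 + m$)
$W{\left(X \right)} = X \left(-1 - X - 2 X^{2}\right)$ ($W{\left(X \right)} = - (1 + \left(\left(X^{2} + X X\right) + X\right)) X = - (1 + \left(\left(X^{2} + X^{2}\right) + X\right)) X = - (1 + \left(2 X^{2} + X\right)) X = - (1 + \left(X + 2 X^{2}\right)) X = - (1 + X + 2 X^{2}) X = \left(-1 - X - 2 X^{2}\right) X = X \left(-1 - X - 2 X^{2}\right)$)
$W{\left(H \right)} + 16 \cdot 50 = \left(-1\right) \left(- \frac{7}{6}\right) \left(1 - \frac{7 \left(1 + 2 \left(- \frac{7}{6}\right)\right)}{6}\right) + 16 \cdot 50 = \left(-1\right) \left(- \frac{7}{6}\right) \left(1 - \frac{7 \left(1 - \frac{7}{3}\right)}{6}\right) + 800 = \left(-1\right) \left(- \frac{7}{6}\right) \left(1 - - \frac{14}{9}\right) + 800 = \left(-1\right) \left(- \frac{7}{6}\right) \left(1 + \frac{14}{9}\right) + 800 = \left(-1\right) \left(- \frac{7}{6}\right) \frac{23}{9} + 800 = \frac{161}{54} + 800 = \frac{43361}{54}$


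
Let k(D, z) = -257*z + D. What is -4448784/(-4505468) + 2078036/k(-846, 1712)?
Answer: -925170906266/248268182305 ≈ -3.7265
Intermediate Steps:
k(D, z) = D - 257*z
-4448784/(-4505468) + 2078036/k(-846, 1712) = -4448784/(-4505468) + 2078036/(-846 - 257*1712) = -4448784*(-1/4505468) + 2078036/(-846 - 439984) = 1112196/1126367 + 2078036/(-440830) = 1112196/1126367 + 2078036*(-1/440830) = 1112196/1126367 - 1039018/220415 = -925170906266/248268182305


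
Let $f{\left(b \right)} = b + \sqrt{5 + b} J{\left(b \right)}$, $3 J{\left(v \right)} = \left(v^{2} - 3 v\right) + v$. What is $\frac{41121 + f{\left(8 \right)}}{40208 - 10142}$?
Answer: $\frac{41129}{30066} + \frac{8 \sqrt{13}}{15033} \approx 1.3699$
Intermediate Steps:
$J{\left(v \right)} = - \frac{2 v}{3} + \frac{v^{2}}{3}$ ($J{\left(v \right)} = \frac{\left(v^{2} - 3 v\right) + v}{3} = \frac{v^{2} - 2 v}{3} = - \frac{2 v}{3} + \frac{v^{2}}{3}$)
$f{\left(b \right)} = b + \frac{b \sqrt{5 + b} \left(-2 + b\right)}{3}$ ($f{\left(b \right)} = b + \sqrt{5 + b} \frac{b \left(-2 + b\right)}{3} = b + \frac{b \sqrt{5 + b} \left(-2 + b\right)}{3}$)
$\frac{41121 + f{\left(8 \right)}}{40208 - 10142} = \frac{41121 + \frac{1}{3} \cdot 8 \left(3 + \sqrt{5 + 8} \left(-2 + 8\right)\right)}{40208 - 10142} = \frac{41121 + \frac{1}{3} \cdot 8 \left(3 + \sqrt{13} \cdot 6\right)}{30066} = \left(41121 + \frac{1}{3} \cdot 8 \left(3 + 6 \sqrt{13}\right)\right) \frac{1}{30066} = \left(41121 + \left(8 + 16 \sqrt{13}\right)\right) \frac{1}{30066} = \left(41129 + 16 \sqrt{13}\right) \frac{1}{30066} = \frac{41129}{30066} + \frac{8 \sqrt{13}}{15033}$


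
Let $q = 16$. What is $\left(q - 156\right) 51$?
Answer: $-7140$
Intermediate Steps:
$\left(q - 156\right) 51 = \left(16 - 156\right) 51 = \left(-140\right) 51 = -7140$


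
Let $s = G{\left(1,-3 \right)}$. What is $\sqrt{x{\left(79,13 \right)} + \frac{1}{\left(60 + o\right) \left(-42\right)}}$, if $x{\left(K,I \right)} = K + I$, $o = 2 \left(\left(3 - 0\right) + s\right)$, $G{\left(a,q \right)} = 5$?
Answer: $\frac{\sqrt{234343074}}{1596} \approx 9.5916$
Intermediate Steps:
$s = 5$
$o = 16$ ($o = 2 \left(\left(3 - 0\right) + 5\right) = 2 \left(\left(3 + 0\right) + 5\right) = 2 \left(3 + 5\right) = 2 \cdot 8 = 16$)
$x{\left(K,I \right)} = I + K$
$\sqrt{x{\left(79,13 \right)} + \frac{1}{\left(60 + o\right) \left(-42\right)}} = \sqrt{\left(13 + 79\right) + \frac{1}{\left(60 + 16\right) \left(-42\right)}} = \sqrt{92 + \frac{1}{76 \left(-42\right)}} = \sqrt{92 + \frac{1}{-3192}} = \sqrt{92 - \frac{1}{3192}} = \sqrt{\frac{293663}{3192}} = \frac{\sqrt{234343074}}{1596}$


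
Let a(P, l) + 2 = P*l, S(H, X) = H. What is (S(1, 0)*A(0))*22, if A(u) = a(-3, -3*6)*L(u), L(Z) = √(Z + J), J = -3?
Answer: 1144*I*√3 ≈ 1981.5*I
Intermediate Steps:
L(Z) = √(-3 + Z) (L(Z) = √(Z - 3) = √(-3 + Z))
a(P, l) = -2 + P*l
A(u) = 52*√(-3 + u) (A(u) = (-2 - (-9)*6)*√(-3 + u) = (-2 - 3*(-18))*√(-3 + u) = (-2 + 54)*√(-3 + u) = 52*√(-3 + u))
(S(1, 0)*A(0))*22 = (1*(52*√(-3 + 0)))*22 = (1*(52*√(-3)))*22 = (1*(52*(I*√3)))*22 = (1*(52*I*√3))*22 = (52*I*√3)*22 = 1144*I*√3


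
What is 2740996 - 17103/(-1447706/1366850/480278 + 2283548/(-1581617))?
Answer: 687787622125187774243882/249846407054786167 ≈ 2.7528e+6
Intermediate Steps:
2740996 - 17103/(-1447706/1366850/480278 + 2283548/(-1581617)) = 2740996 - 17103/(-1447706*1/1366850*(1/480278) + 2283548*(-1/1581617)) = 2740996 - 17103/(-723853/683425*1/480278 - 2283548/1581617) = 2740996 - 17103/(-723853/328233992150 - 2283548/1581617) = 2740996 - 17103/(-749539221164358501/519140461962306550) = 2740996 - 17103*(-519140461962306550)/749539221164358501 = 2740996 - 1*(-2959619773647109641550/249846407054786167) = 2740996 + 2959619773647109641550/249846407054786167 = 687787622125187774243882/249846407054786167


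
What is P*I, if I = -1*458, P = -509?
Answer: 233122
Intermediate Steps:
I = -458
P*I = -509*(-458) = 233122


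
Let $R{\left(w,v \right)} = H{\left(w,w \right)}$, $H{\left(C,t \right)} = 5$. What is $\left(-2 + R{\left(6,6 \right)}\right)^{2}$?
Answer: $9$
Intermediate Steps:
$R{\left(w,v \right)} = 5$
$\left(-2 + R{\left(6,6 \right)}\right)^{2} = \left(-2 + 5\right)^{2} = 3^{2} = 9$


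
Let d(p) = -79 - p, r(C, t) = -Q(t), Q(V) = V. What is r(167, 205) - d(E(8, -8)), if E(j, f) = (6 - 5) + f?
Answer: -133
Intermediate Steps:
r(C, t) = -t
E(j, f) = 1 + f
r(167, 205) - d(E(8, -8)) = -1*205 - (-79 - (1 - 8)) = -205 - (-79 - 1*(-7)) = -205 - (-79 + 7) = -205 - 1*(-72) = -205 + 72 = -133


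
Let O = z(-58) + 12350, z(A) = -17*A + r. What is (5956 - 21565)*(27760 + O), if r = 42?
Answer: -642123042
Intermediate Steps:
z(A) = 42 - 17*A (z(A) = -17*A + 42 = 42 - 17*A)
O = 13378 (O = (42 - 17*(-58)) + 12350 = (42 + 986) + 12350 = 1028 + 12350 = 13378)
(5956 - 21565)*(27760 + O) = (5956 - 21565)*(27760 + 13378) = -15609*41138 = -642123042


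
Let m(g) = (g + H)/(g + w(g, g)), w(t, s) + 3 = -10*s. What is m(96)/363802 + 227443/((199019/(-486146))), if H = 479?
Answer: -2051514307892885081/3692579022138 ≈ -5.5558e+5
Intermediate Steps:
w(t, s) = -3 - 10*s
m(g) = (479 + g)/(-3 - 9*g) (m(g) = (g + 479)/(g + (-3 - 10*g)) = (479 + g)/(-3 - 9*g))
m(96)/363802 + 227443/((199019/(-486146))) = ((-479 - 1*96)/(3*(1 + 3*96)))/363802 + 227443/((199019/(-486146))) = ((-479 - 96)/(3*(1 + 288)))*(1/363802) + 227443/((199019*(-1/486146))) = ((⅓)*(-575)/289)*(1/363802) + 227443/(-199019/486146) = ((⅓)*(1/289)*(-575))*(1/363802) + 227443*(-486146/199019) = -575/867*1/363802 - 6504147334/11707 = -575/315416334 - 6504147334/11707 = -2051514307892885081/3692579022138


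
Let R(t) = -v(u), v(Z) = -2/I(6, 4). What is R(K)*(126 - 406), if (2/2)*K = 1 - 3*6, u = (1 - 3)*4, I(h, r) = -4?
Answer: 140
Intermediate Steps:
u = -8 (u = -2*4 = -8)
v(Z) = 1/2 (v(Z) = -2/(-4) = -2*(-1/4) = 1/2)
K = -17 (K = 1 - 3*6 = 1 - 18 = -17)
R(t) = -1/2 (R(t) = -1*1/2 = -1/2)
R(K)*(126 - 406) = -(126 - 406)/2 = -1/2*(-280) = 140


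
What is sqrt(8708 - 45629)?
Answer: I*sqrt(36921) ≈ 192.15*I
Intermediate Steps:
sqrt(8708 - 45629) = sqrt(-36921) = I*sqrt(36921)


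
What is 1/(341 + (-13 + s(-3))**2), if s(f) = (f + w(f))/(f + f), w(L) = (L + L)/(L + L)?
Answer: 9/4513 ≈ 0.0019942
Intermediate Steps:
w(L) = 1 (w(L) = (2*L)/((2*L)) = (2*L)*(1/(2*L)) = 1)
s(f) = (1 + f)/(2*f) (s(f) = (f + 1)/(f + f) = (1 + f)/((2*f)) = (1 + f)*(1/(2*f)) = (1 + f)/(2*f))
1/(341 + (-13 + s(-3))**2) = 1/(341 + (-13 + (1/2)*(1 - 3)/(-3))**2) = 1/(341 + (-13 + (1/2)*(-1/3)*(-2))**2) = 1/(341 + (-13 + 1/3)**2) = 1/(341 + (-38/3)**2) = 1/(341 + 1444/9) = 1/(4513/9) = 9/4513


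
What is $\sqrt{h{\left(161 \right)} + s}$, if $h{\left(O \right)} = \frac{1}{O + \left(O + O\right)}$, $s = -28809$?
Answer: $\frac{i \sqrt{6720822318}}{483} \approx 169.73 i$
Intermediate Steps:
$h{\left(O \right)} = \frac{1}{3 O}$ ($h{\left(O \right)} = \frac{1}{O + 2 O} = \frac{1}{3 O}$)
$\sqrt{h{\left(161 \right)} + s} = \sqrt{\frac{1}{3 \cdot 161} - 28809} = \sqrt{\frac{1}{3} \cdot \frac{1}{161} - 28809} = \sqrt{\frac{1}{483} - 28809} = \sqrt{- \frac{13914746}{483}} = \frac{i \sqrt{6720822318}}{483}$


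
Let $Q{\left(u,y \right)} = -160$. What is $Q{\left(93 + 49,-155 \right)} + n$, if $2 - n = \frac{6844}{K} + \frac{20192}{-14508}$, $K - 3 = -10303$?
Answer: $- \frac{1456440553}{9339525} \approx -155.94$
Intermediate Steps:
$K = -10300$ ($K = 3 - 10303 = -10300$)
$n = \frac{37883447}{9339525}$ ($n = 2 - \left(\frac{6844}{-10300} + \frac{20192}{-14508}\right) = 2 - \left(6844 \left(- \frac{1}{10300}\right) + 20192 \left(- \frac{1}{14508}\right)\right) = 2 - \left(- \frac{1711}{2575} - \frac{5048}{3627}\right) = 2 - - \frac{19204397}{9339525} = 2 + \frac{19204397}{9339525} = \frac{37883447}{9339525} \approx 4.0563$)
$Q{\left(93 + 49,-155 \right)} + n = -160 + \frac{37883447}{9339525} = - \frac{1456440553}{9339525}$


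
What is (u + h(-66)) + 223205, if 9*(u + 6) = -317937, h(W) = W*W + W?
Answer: 576488/3 ≈ 1.9216e+5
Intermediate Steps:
h(W) = W + W² (h(W) = W² + W = W + W²)
u = -105997/3 (u = -6 + (⅑)*(-317937) = -6 - 105979/3 = -105997/3 ≈ -35332.)
(u + h(-66)) + 223205 = (-105997/3 - 66*(1 - 66)) + 223205 = (-105997/3 - 66*(-65)) + 223205 = (-105997/3 + 4290) + 223205 = -93127/3 + 223205 = 576488/3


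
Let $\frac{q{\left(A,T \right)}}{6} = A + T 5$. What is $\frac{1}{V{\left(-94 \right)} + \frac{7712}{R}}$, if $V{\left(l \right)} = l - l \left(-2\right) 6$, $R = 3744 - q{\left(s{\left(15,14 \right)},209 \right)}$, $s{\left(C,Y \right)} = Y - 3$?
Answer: $- \frac{81}{99223} \approx -0.00081634$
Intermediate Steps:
$s{\left(C,Y \right)} = -3 + Y$ ($s{\left(C,Y \right)} = Y - 3 = -3 + Y$)
$q{\left(A,T \right)} = 6 A + 30 T$ ($q{\left(A,T \right)} = 6 \left(A + T 5\right) = 6 \left(A + 5 T\right) = 6 A + 30 T$)
$R = -2592$ ($R = 3744 - \left(6 \left(-3 + 14\right) + 30 \cdot 209\right) = 3744 - \left(6 \cdot 11 + 6270\right) = 3744 - \left(66 + 6270\right) = 3744 - 6336 = -2592$)
$V{\left(l \right)} = 13 l$ ($V{\left(l \right)} = l - - 2 l 6 = l - - 12 l = l + 12 l = 13 l$)
$\frac{1}{V{\left(-94 \right)} + \frac{7712}{R}} = \frac{1}{13 \left(-94\right) + \frac{7712}{-2592}} = \frac{1}{-1222 + 7712 \left(- \frac{1}{2592}\right)} = \frac{1}{-1222 - \frac{241}{81}} = \frac{1}{- \frac{99223}{81}} = - \frac{81}{99223}$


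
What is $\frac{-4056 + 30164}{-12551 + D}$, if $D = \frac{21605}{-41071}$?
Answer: $- \frac{536140834}{257751863} \approx -2.0801$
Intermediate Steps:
$D = - \frac{21605}{41071}$ ($D = 21605 \left(- \frac{1}{41071}\right) = - \frac{21605}{41071} \approx -0.52604$)
$\frac{-4056 + 30164}{-12551 + D} = \frac{-4056 + 30164}{-12551 - \frac{21605}{41071}} = \frac{26108}{- \frac{515503726}{41071}} = 26108 \left(- \frac{41071}{515503726}\right) = - \frac{536140834}{257751863}$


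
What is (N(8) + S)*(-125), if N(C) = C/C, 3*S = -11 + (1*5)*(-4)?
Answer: 3500/3 ≈ 1166.7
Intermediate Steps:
S = -31/3 (S = (-11 + (1*5)*(-4))/3 = (-11 + 5*(-4))/3 = (-11 - 20)/3 = (1/3)*(-31) = -31/3 ≈ -10.333)
N(C) = 1
(N(8) + S)*(-125) = (1 - 31/3)*(-125) = -28/3*(-125) = 3500/3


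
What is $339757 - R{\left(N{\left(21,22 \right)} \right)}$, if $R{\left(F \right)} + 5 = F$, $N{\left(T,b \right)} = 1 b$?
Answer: $339740$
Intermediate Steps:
$N{\left(T,b \right)} = b$
$R{\left(F \right)} = -5 + F$
$339757 - R{\left(N{\left(21,22 \right)} \right)} = 339757 - \left(-5 + 22\right) = 339757 - 17 = 339740$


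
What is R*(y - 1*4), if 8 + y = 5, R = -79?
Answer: 553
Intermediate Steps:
y = -3 (y = -8 + 5 = -3)
R*(y - 1*4) = -79*(-3 - 1*4) = -79*(-3 - 4) = -79*(-7) = 553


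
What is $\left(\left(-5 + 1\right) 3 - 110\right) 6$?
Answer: $-732$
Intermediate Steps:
$\left(\left(-5 + 1\right) 3 - 110\right) 6 = \left(\left(-4\right) 3 - 110\right) 6 = \left(-12 - 110\right) 6 = \left(-122\right) 6 = -732$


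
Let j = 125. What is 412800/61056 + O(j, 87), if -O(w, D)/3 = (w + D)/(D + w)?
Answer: 598/159 ≈ 3.7610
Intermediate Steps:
O(w, D) = -3 (O(w, D) = -3*(w + D)/(D + w) = -3*(D + w)/(D + w) = -3*1 = -3)
412800/61056 + O(j, 87) = 412800/61056 - 3 = 412800*(1/61056) - 3 = 1075/159 - 3 = 598/159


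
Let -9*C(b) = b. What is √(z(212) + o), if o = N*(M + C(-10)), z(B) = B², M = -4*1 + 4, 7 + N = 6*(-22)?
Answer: √403106/3 ≈ 211.64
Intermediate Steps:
C(b) = -b/9
N = -139 (N = -7 + 6*(-22) = -7 - 132 = -139)
M = 0 (M = -4 + 4 = 0)
o = -1390/9 (o = -139*(0 - ⅑*(-10)) = -139*(0 + 10/9) = -139*10/9 = -1390/9 ≈ -154.44)
√(z(212) + o) = √(212² - 1390/9) = √(44944 - 1390/9) = √(403106/9) = √403106/3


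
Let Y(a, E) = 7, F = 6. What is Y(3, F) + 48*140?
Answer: 6727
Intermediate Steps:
Y(3, F) + 48*140 = 7 + 48*140 = 7 + 6720 = 6727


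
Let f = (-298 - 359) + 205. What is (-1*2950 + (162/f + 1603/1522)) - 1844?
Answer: -412190693/85993 ≈ -4793.3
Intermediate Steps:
f = -452 (f = -657 + 205 = -452)
(-1*2950 + (162/f + 1603/1522)) - 1844 = (-1*2950 + (162/(-452) + 1603/1522)) - 1844 = (-2950 + (162*(-1/452) + 1603*(1/1522))) - 1844 = (-2950 + (-81/226 + 1603/1522)) - 1844 = (-2950 + 59749/85993) - 1844 = -253619601/85993 - 1844 = -412190693/85993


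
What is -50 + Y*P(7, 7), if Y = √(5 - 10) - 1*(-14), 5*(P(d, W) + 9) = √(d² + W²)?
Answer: -50 - (14 + I*√5)*(45 - 7*√2)/5 ≈ -148.28 - 15.697*I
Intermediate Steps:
P(d, W) = -9 + √(W² + d²)/5 (P(d, W) = -9 + √(d² + W²)/5 = -9 + √(W² + d²)/5)
Y = 14 + I*√5 (Y = √(-5) + 14 = I*√5 + 14 = 14 + I*√5 ≈ 14.0 + 2.2361*I)
-50 + Y*P(7, 7) = -50 + (14 + I*√5)*(-9 + √(7² + 7²)/5) = -50 + (14 + I*√5)*(-9 + √(49 + 49)/5) = -50 + (14 + I*√5)*(-9 + √98/5) = -50 + (14 + I*√5)*(-9 + (7*√2)/5) = -50 + (14 + I*√5)*(-9 + 7*√2/5) = -50 + (-9 + 7*√2/5)*(14 + I*√5)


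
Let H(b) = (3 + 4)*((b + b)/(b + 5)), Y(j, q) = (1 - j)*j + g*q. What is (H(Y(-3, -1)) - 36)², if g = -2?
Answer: 64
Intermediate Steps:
Y(j, q) = -2*q + j*(1 - j) (Y(j, q) = (1 - j)*j - 2*q = j*(1 - j) - 2*q = -2*q + j*(1 - j))
H(b) = 14*b/(5 + b) (H(b) = 7*((2*b)/(5 + b)) = 7*(2*b/(5 + b)) = 14*b/(5 + b))
(H(Y(-3, -1)) - 36)² = (14*(-3 - 1*(-3)² - 2*(-1))/(5 + (-3 - 1*(-3)² - 2*(-1))) - 36)² = (14*(-3 - 1*9 + 2)/(5 + (-3 - 1*9 + 2)) - 36)² = (14*(-3 - 9 + 2)/(5 + (-3 - 9 + 2)) - 36)² = (14*(-10)/(5 - 10) - 36)² = (14*(-10)/(-5) - 36)² = (14*(-10)*(-⅕) - 36)² = (28 - 36)² = (-8)² = 64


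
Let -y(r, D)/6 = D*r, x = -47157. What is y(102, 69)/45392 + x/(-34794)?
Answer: 27969563/65807052 ≈ 0.42502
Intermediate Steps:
y(r, D) = -6*D*r
y(102, 69)/45392 + x/(-34794) = -6*69*102/45392 - 47157/(-34794) = -42228*1/45392 - 47157*(-1/34794) = -10557/11348 + 15719/11598 = 27969563/65807052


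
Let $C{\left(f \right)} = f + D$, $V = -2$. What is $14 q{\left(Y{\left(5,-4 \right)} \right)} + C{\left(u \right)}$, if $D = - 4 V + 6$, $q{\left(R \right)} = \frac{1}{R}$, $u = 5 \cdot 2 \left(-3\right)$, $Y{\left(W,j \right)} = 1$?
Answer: $-2$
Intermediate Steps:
$u = -30$ ($u = 10 \left(-3\right) = -30$)
$D = 14$ ($D = \left(-4\right) \left(-2\right) + 6 = 8 + 6 = 14$)
$C{\left(f \right)} = 14 + f$ ($C{\left(f \right)} = f + 14 = 14 + f$)
$14 q{\left(Y{\left(5,-4 \right)} \right)} + C{\left(u \right)} = \frac{14}{1} + \left(14 - 30\right) = 14 \cdot 1 - 16 = 14 - 16 = -2$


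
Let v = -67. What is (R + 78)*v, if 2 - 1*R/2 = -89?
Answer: -17420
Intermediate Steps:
R = 182 (R = 4 - 2*(-89) = 4 + 178 = 182)
(R + 78)*v = (182 + 78)*(-67) = 260*(-67) = -17420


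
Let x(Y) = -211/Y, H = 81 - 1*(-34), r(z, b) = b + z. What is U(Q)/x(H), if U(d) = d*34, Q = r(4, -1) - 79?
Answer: 297160/211 ≈ 1408.3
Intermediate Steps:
H = 115 (H = 81 + 34 = 115)
Q = -76 (Q = (-1 + 4) - 79 = 3 - 79 = -76)
U(d) = 34*d
U(Q)/x(H) = (34*(-76))/((-211/115)) = -2584/((-211*1/115)) = -2584/(-211/115) = -2584*(-115/211) = 297160/211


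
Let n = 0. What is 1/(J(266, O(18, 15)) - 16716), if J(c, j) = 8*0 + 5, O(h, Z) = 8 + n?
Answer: -1/16711 ≈ -5.9841e-5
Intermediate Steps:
O(h, Z) = 8 (O(h, Z) = 8 + 0 = 8)
J(c, j) = 5 (J(c, j) = 0 + 5 = 5)
1/(J(266, O(18, 15)) - 16716) = 1/(5 - 16716) = 1/(-16711) = -1/16711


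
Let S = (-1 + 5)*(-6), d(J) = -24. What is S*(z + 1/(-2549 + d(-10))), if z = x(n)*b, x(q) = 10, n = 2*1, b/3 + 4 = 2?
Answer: 3705144/2573 ≈ 1440.0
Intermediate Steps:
b = -6 (b = -12 + 3*2 = -12 + 6 = -6)
n = 2
z = -60 (z = 10*(-6) = -60)
S = -24 (S = 4*(-6) = -24)
S*(z + 1/(-2549 + d(-10))) = -24*(-60 + 1/(-2549 - 24)) = -24*(-60 + 1/(-2573)) = -24*(-60 - 1/2573) = -24*(-154381/2573) = 3705144/2573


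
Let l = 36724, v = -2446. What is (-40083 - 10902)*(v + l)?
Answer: -1747663830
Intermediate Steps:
(-40083 - 10902)*(v + l) = (-40083 - 10902)*(-2446 + 36724) = -50985*34278 = -1747663830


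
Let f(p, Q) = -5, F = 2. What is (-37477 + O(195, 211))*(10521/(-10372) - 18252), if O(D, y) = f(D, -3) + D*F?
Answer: 1755566817345/2593 ≈ 6.7704e+8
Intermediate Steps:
O(D, y) = -5 + 2*D (O(D, y) = -5 + D*2 = -5 + 2*D)
(-37477 + O(195, 211))*(10521/(-10372) - 18252) = (-37477 + (-5 + 2*195))*(10521/(-10372) - 18252) = (-37477 + (-5 + 390))*(10521*(-1/10372) - 18252) = (-37477 + 385)*(-10521/10372 - 18252) = -37092*(-189320265/10372) = 1755566817345/2593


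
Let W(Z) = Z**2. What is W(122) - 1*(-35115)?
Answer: 49999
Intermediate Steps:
W(122) - 1*(-35115) = 122**2 - 1*(-35115) = 14884 + 35115 = 49999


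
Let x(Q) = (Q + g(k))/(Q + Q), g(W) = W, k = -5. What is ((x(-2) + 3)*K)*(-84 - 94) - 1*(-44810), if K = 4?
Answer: 41428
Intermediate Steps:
x(Q) = (-5 + Q)/(2*Q) (x(Q) = (Q - 5)/(Q + Q) = (-5 + Q)/((2*Q)) = (-5 + Q)*(1/(2*Q)) = (-5 + Q)/(2*Q))
((x(-2) + 3)*K)*(-84 - 94) - 1*(-44810) = (((1/2)*(-5 - 2)/(-2) + 3)*4)*(-84 - 94) - 1*(-44810) = (((1/2)*(-1/2)*(-7) + 3)*4)*(-178) + 44810 = ((7/4 + 3)*4)*(-178) + 44810 = ((19/4)*4)*(-178) + 44810 = 19*(-178) + 44810 = -3382 + 44810 = 41428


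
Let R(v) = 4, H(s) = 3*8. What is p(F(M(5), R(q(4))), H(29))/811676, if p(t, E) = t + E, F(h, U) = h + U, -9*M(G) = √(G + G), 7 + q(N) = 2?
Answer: 7/202919 - √10/7305084 ≈ 3.4064e-5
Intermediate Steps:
q(N) = -5 (q(N) = -7 + 2 = -5)
H(s) = 24
M(G) = -√2*√G/9 (M(G) = -√(G + G)/9 = -√2*√G/9)
F(h, U) = U + h
p(t, E) = E + t
p(F(M(5), R(q(4))), H(29))/811676 = (24 + (4 - √2*√5/9))/811676 = (24 + (4 - √10/9))*(1/811676) = (28 - √10/9)*(1/811676) = 7/202919 - √10/7305084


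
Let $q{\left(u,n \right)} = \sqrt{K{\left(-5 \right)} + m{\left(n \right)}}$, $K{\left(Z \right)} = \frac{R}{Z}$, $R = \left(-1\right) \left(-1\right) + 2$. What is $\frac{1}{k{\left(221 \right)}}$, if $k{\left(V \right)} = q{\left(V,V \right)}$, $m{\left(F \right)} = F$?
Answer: $\frac{\sqrt{5510}}{1102} \approx 0.067359$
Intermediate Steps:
$R = 3$ ($R = 1 + 2 = 3$)
$K{\left(Z \right)} = \frac{3}{Z}$
$q{\left(u,n \right)} = \sqrt{- \frac{3}{5} + n}$ ($q{\left(u,n \right)} = \sqrt{\frac{3}{-5} + n} = \sqrt{3 \left(- \frac{1}{5}\right) + n} = \sqrt{- \frac{3}{5} + n}$)
$k{\left(V \right)} = \frac{\sqrt{-15 + 25 V}}{5}$
$\frac{1}{k{\left(221 \right)}} = \frac{1}{\frac{1}{5} \sqrt{-15 + 25 \cdot 221}} = \frac{1}{\frac{1}{5} \sqrt{-15 + 5525}} = \frac{1}{\frac{1}{5} \sqrt{5510}} = \frac{\sqrt{5510}}{1102}$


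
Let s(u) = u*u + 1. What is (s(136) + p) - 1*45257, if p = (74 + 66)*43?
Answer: -20740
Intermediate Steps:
p = 6020 (p = 140*43 = 6020)
s(u) = 1 + u**2 (s(u) = u**2 + 1 = 1 + u**2)
(s(136) + p) - 1*45257 = ((1 + 136**2) + 6020) - 1*45257 = ((1 + 18496) + 6020) - 45257 = (18497 + 6020) - 45257 = 24517 - 45257 = -20740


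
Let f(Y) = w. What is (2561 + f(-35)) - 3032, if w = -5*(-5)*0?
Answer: -471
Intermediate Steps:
w = 0 (w = 25*0 = 0)
f(Y) = 0
(2561 + f(-35)) - 3032 = (2561 + 0) - 3032 = 2561 - 3032 = -471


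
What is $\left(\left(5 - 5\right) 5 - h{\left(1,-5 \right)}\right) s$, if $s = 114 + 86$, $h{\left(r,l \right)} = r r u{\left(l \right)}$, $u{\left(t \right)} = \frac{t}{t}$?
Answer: $-200$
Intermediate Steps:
$u{\left(t \right)} = 1$
$h{\left(r,l \right)} = r^{2}$ ($h{\left(r,l \right)} = r r 1 = r^{2} \cdot 1 = r^{2}$)
$s = 200$
$\left(\left(5 - 5\right) 5 - h{\left(1,-5 \right)}\right) s = \left(\left(5 - 5\right) 5 - 1^{2}\right) 200 = \left(0 \cdot 5 - 1\right) 200 = \left(0 - 1\right) 200 = \left(-1\right) 200 = -200$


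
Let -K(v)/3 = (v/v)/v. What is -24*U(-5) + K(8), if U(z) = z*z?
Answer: -4803/8 ≈ -600.38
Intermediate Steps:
K(v) = -3/v (K(v) = -3*v/v/v = -3/v)
U(z) = z²
-24*U(-5) + K(8) = -24*(-5)² - 3/8 = -24*25 - 3*⅛ = -600 - 3/8 = -4803/8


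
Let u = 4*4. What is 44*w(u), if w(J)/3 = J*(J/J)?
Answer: 2112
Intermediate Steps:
u = 16
w(J) = 3*J (w(J) = 3*(J*(J/J)) = 3*(J*1) = 3*J)
44*w(u) = 44*(3*16) = 44*48 = 2112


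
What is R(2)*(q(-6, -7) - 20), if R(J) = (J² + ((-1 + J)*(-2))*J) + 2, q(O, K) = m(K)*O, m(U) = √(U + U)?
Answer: -40 - 12*I*√14 ≈ -40.0 - 44.9*I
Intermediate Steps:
m(U) = √2*√U (m(U) = √(2*U) = √2*√U)
q(O, K) = O*√2*√K (q(O, K) = (√2*√K)*O = O*√2*√K)
R(J) = 2 + J² + J*(2 - 2*J) (R(J) = (J² + (2 - 2*J)*J) + 2 = (J² + J*(2 - 2*J)) + 2 = 2 + J² + J*(2 - 2*J))
R(2)*(q(-6, -7) - 20) = (2 - 1*2² + 2*2)*(-6*√2*√(-7) - 20) = (2 - 1*4 + 4)*(-6*√2*I*√7 - 20) = (2 - 4 + 4)*(-6*I*√14 - 20) = 2*(-20 - 6*I*√14) = -40 - 12*I*√14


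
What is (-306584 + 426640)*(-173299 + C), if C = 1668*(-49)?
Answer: -30618001736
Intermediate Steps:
C = -81732
(-306584 + 426640)*(-173299 + C) = (-306584 + 426640)*(-173299 - 81732) = 120056*(-255031) = -30618001736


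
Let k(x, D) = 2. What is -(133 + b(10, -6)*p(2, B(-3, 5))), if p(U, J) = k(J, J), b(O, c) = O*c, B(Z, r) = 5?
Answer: -13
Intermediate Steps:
p(U, J) = 2
-(133 + b(10, -6)*p(2, B(-3, 5))) = -(133 + (10*(-6))*2) = -(133 - 60*2) = -(133 - 120) = -1*13 = -13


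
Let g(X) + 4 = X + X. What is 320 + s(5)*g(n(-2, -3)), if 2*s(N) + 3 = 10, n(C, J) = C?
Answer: 292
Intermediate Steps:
s(N) = 7/2 (s(N) = -3/2 + (1/2)*10 = -3/2 + 5 = 7/2)
g(X) = -4 + 2*X (g(X) = -4 + (X + X) = -4 + 2*X)
320 + s(5)*g(n(-2, -3)) = 320 + 7*(-4 + 2*(-2))/2 = 320 + 7*(-4 - 4)/2 = 320 + (7/2)*(-8) = 320 - 28 = 292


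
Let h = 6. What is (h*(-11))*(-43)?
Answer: 2838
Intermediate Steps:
(h*(-11))*(-43) = (6*(-11))*(-43) = -66*(-43) = 2838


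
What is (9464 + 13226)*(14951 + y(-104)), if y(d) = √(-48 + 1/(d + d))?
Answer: 339238190 + 11345*I*√129805/26 ≈ 3.3924e+8 + 1.5721e+5*I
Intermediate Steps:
y(d) = √(-48 + 1/(2*d))
(9464 + 13226)*(14951 + y(-104)) = (9464 + 13226)*(14951 + √(-192 + 2/(-104))/2) = 22690*(14951 + √(-192 + 2*(-1/104))/2) = 22690*(14951 + √(-192 - 1/52)/2) = 22690*(14951 + √(-9985/52)/2) = 22690*(14951 + (I*√129805/26)/2) = 22690*(14951 + I*√129805/52) = 339238190 + 11345*I*√129805/26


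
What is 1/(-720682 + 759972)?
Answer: 1/39290 ≈ 2.5452e-5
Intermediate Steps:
1/(-720682 + 759972) = 1/39290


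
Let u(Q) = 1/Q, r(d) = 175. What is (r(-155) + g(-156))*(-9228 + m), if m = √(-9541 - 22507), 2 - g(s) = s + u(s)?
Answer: -39948781/13 + 51949*I*√2003/39 ≈ -3.073e+6 + 59615.0*I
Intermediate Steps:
g(s) = 2 - s - 1/s (g(s) = 2 - (s + 1/s) = 2 + (-s - 1/s) = 2 - s - 1/s)
m = 4*I*√2003 (m = √(-32048) = 4*I*√2003 ≈ 179.02*I)
(r(-155) + g(-156))*(-9228 + m) = (175 + (2 - 1*(-156) - 1/(-156)))*(-9228 + 4*I*√2003) = (175 + (2 + 156 - 1*(-1/156)))*(-9228 + 4*I*√2003) = (175 + (2 + 156 + 1/156))*(-9228 + 4*I*√2003) = (175 + 24649/156)*(-9228 + 4*I*√2003) = 51949*(-9228 + 4*I*√2003)/156 = -39948781/13 + 51949*I*√2003/39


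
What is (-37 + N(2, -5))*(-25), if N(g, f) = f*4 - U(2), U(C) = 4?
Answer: 1525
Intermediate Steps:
N(g, f) = -4 + 4*f (N(g, f) = f*4 - 1*4 = 4*f - 4 = -4 + 4*f)
(-37 + N(2, -5))*(-25) = (-37 + (-4 + 4*(-5)))*(-25) = (-37 + (-4 - 20))*(-25) = (-37 - 24)*(-25) = -61*(-25) = 1525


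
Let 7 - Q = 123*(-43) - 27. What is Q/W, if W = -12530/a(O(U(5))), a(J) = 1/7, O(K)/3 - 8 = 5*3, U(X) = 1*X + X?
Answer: -5323/87710 ≈ -0.060689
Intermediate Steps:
U(X) = 2*X (U(X) = X + X = 2*X)
O(K) = 69 (O(K) = 24 + 3*(5*3) = 24 + 3*15 = 24 + 45 = 69)
Q = 5323 (Q = 7 - (123*(-43) - 27) = 7 - (-5289 - 27) = 7 - 1*(-5316) = 7 + 5316 = 5323)
a(J) = 1/7
W = -87710 (W = -12530/1/7 = -12530*7 = -87710)
Q/W = 5323/(-87710) = 5323*(-1/87710) = -5323/87710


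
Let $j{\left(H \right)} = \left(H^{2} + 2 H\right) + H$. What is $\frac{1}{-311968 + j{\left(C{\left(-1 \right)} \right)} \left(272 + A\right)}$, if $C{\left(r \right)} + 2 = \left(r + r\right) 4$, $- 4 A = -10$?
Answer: $- \frac{1}{292753} \approx -3.4158 \cdot 10^{-6}$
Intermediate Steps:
$A = \frac{5}{2}$ ($A = \left(- \frac{1}{4}\right) \left(-10\right) = \frac{5}{2} \approx 2.5$)
$C{\left(r \right)} = -2 + 8 r$ ($C{\left(r \right)} = -2 + \left(r + r\right) 4 = -2 + 2 r 4 = -2 + 8 r$)
$j{\left(H \right)} = H^{2} + 3 H$
$\frac{1}{-311968 + j{\left(C{\left(-1 \right)} \right)} \left(272 + A\right)} = \frac{1}{-311968 + \left(-2 + 8 \left(-1\right)\right) \left(3 + \left(-2 + 8 \left(-1\right)\right)\right) \left(272 + \frac{5}{2}\right)} = \frac{1}{-311968 + \left(-2 - 8\right) \left(3 - 10\right) \frac{549}{2}} = \frac{1}{-311968 + - 10 \left(3 - 10\right) \frac{549}{2}} = \frac{1}{-311968 + \left(-10\right) \left(-7\right) \frac{549}{2}} = \frac{1}{-311968 + 70 \cdot \frac{549}{2}} = \frac{1}{-311968 + 19215} = \frac{1}{-292753} = - \frac{1}{292753}$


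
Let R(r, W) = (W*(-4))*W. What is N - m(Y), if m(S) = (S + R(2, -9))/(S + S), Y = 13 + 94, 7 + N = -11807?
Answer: -2527979/214 ≈ -11813.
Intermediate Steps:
N = -11814 (N = -7 - 11807 = -11814)
R(r, W) = -4*W² (R(r, W) = (-4*W)*W = -4*W²)
Y = 107
m(S) = (-324 + S)/(2*S) (m(S) = (S - 4*(-9)²)/(S + S) = (S - 4*81)/((2*S)) = (S - 324)*(1/(2*S)) = (-324 + S)*(1/(2*S)) = (-324 + S)/(2*S))
N - m(Y) = -11814 - (-324 + 107)/(2*107) = -11814 - (-217)/(2*107) = -11814 - 1*(-217/214) = -11814 + 217/214 = -2527979/214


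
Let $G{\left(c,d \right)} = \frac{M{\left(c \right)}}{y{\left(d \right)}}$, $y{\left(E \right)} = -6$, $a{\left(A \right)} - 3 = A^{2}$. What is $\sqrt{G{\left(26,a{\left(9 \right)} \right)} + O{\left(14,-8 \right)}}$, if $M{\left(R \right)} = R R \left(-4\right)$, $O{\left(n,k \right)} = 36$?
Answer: $\frac{2 \sqrt{1095}}{3} \approx 22.061$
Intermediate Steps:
$a{\left(A \right)} = 3 + A^{2}$
$M{\left(R \right)} = - 4 R^{2}$ ($M{\left(R \right)} = R^{2} \left(-4\right) = - 4 R^{2}$)
$G{\left(c,d \right)} = \frac{2 c^{2}}{3}$ ($G{\left(c,d \right)} = \frac{\left(-4\right) c^{2}}{-6} = - 4 c^{2} \left(- \frac{1}{6}\right) = \frac{2 c^{2}}{3}$)
$\sqrt{G{\left(26,a{\left(9 \right)} \right)} + O{\left(14,-8 \right)}} = \sqrt{\frac{2 \cdot 26^{2}}{3} + 36} = \sqrt{\frac{2}{3} \cdot 676 + 36} = \sqrt{\frac{1352}{3} + 36} = \sqrt{\frac{1460}{3}} = \frac{2 \sqrt{1095}}{3}$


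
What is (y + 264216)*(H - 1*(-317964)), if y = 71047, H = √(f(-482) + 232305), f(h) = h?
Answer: 106601564532 + 335263*√231823 ≈ 1.0676e+11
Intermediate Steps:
H = √231823 (H = √(-482 + 232305) = √231823 ≈ 481.48)
(y + 264216)*(H - 1*(-317964)) = (71047 + 264216)*(√231823 - 1*(-317964)) = 335263*(√231823 + 317964) = 335263*(317964 + √231823) = 106601564532 + 335263*√231823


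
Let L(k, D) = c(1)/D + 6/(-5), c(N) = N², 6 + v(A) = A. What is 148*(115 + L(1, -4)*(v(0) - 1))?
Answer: 92611/5 ≈ 18522.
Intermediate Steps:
v(A) = -6 + A
L(k, D) = -6/5 + 1/D (L(k, D) = 1²/D + 6/(-5) = 1/D + 6*(-⅕) = 1/D - 6/5 = -6/5 + 1/D)
148*(115 + L(1, -4)*(v(0) - 1)) = 148*(115 + (-6/5 + 1/(-4))*((-6 + 0) - 1)) = 148*(115 + (-6/5 - ¼)*(-6 - 1)) = 148*(115 - 29/20*(-7)) = 148*(115 + 203/20) = 148*(2503/20) = 92611/5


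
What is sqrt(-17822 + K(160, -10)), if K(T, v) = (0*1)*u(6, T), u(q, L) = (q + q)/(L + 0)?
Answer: I*sqrt(17822) ≈ 133.5*I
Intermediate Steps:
u(q, L) = 2*q/L (u(q, L) = (2*q)/L = 2*q/L)
K(T, v) = 0 (K(T, v) = (0*1)*(2*6/T) = 0*(12/T) = 0)
sqrt(-17822 + K(160, -10)) = sqrt(-17822 + 0) = sqrt(-17822) = I*sqrt(17822)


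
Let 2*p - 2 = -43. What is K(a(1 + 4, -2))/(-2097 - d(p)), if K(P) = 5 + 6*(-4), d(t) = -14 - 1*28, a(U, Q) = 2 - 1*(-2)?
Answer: 19/2055 ≈ 0.0092457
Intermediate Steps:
p = -41/2 (p = 1 + (1/2)*(-43) = 1 - 43/2 = -41/2 ≈ -20.500)
a(U, Q) = 4 (a(U, Q) = 2 + 2 = 4)
d(t) = -42 (d(t) = -14 - 28 = -42)
K(P) = -19 (K(P) = 5 - 24 = -19)
K(a(1 + 4, -2))/(-2097 - d(p)) = -19/(-2097 - 1*(-42)) = -19/(-2097 + 42) = -19/(-2055) = -19*(-1/2055) = 19/2055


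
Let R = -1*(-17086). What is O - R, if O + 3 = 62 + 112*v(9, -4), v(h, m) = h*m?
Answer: -21059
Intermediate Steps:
R = 17086
O = -3973 (O = -3 + (62 + 112*(9*(-4))) = -3 + (62 + 112*(-36)) = -3 + (62 - 4032) = -3 - 3970 = -3973)
O - R = -3973 - 1*17086 = -3973 - 17086 = -21059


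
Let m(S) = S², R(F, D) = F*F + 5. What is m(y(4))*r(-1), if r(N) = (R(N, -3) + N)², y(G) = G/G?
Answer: 25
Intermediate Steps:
R(F, D) = 5 + F² (R(F, D) = F² + 5 = 5 + F²)
y(G) = 1
r(N) = (5 + N + N²)² (r(N) = ((5 + N²) + N)² = (5 + N + N²)²)
m(y(4))*r(-1) = 1²*(5 - 1 + (-1)²)² = 1*(5 - 1 + 1)² = 1*5² = 1*25 = 25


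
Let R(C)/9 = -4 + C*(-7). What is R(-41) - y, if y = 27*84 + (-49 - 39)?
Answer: 367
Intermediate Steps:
R(C) = -36 - 63*C (R(C) = 9*(-4 + C*(-7)) = 9*(-4 - 7*C) = -36 - 63*C)
y = 2180 (y = 2268 - 88 = 2180)
R(-41) - y = (-36 - 63*(-41)) - 1*2180 = (-36 + 2583) - 2180 = 2547 - 2180 = 367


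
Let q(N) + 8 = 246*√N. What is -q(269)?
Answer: 8 - 246*√269 ≈ -4026.7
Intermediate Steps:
q(N) = -8 + 246*√N
-q(269) = -(-8 + 246*√269) = 8 - 246*√269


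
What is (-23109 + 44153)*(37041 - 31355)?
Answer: 119656184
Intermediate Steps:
(-23109 + 44153)*(37041 - 31355) = 21044*5686 = 119656184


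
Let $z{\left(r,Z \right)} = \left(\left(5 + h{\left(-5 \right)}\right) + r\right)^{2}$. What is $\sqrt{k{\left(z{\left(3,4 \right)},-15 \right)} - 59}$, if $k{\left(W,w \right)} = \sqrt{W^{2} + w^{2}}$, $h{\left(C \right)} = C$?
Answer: $\sqrt{-59 + 3 \sqrt{34}} \approx 6.4426 i$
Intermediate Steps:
$z{\left(r,Z \right)} = r^{2}$ ($z{\left(r,Z \right)} = \left(\left(5 - 5\right) + r\right)^{2} = \left(0 + r\right)^{2} = r^{2}$)
$\sqrt{k{\left(z{\left(3,4 \right)},-15 \right)} - 59} = \sqrt{\sqrt{\left(3^{2}\right)^{2} + \left(-15\right)^{2}} - 59} = \sqrt{\sqrt{9^{2} + 225} - 59} = \sqrt{\sqrt{81 + 225} - 59} = \sqrt{\sqrt{306} - 59} = \sqrt{3 \sqrt{34} - 59} = \sqrt{-59 + 3 \sqrt{34}}$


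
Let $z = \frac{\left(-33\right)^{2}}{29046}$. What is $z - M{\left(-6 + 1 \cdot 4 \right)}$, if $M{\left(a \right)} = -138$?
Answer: $\frac{1336479}{9682} \approx 138.04$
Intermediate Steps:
$z = \frac{363}{9682}$ ($z = 1089 \cdot \frac{1}{29046} = \frac{363}{9682} \approx 0.037492$)
$z - M{\left(-6 + 1 \cdot 4 \right)} = \frac{363}{9682} - -138 = \frac{363}{9682} + 138 = \frac{1336479}{9682}$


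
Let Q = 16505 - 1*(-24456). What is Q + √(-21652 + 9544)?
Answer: 40961 + 2*I*√3027 ≈ 40961.0 + 110.04*I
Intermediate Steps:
Q = 40961 (Q = 16505 + 24456 = 40961)
Q + √(-21652 + 9544) = 40961 + √(-21652 + 9544) = 40961 + √(-12108) = 40961 + 2*I*√3027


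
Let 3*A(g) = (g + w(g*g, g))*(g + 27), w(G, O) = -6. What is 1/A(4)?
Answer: -3/62 ≈ -0.048387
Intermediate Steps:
A(g) = (-6 + g)*(27 + g)/3 (A(g) = ((g - 6)*(g + 27))/3 = ((-6 + g)*(27 + g))/3 = (-6 + g)*(27 + g)/3)
1/A(4) = 1/(-54 + 7*4 + (1/3)*4**2) = 1/(-54 + 28 + (1/3)*16) = 1/(-54 + 28 + 16/3) = 1/(-62/3) = -3/62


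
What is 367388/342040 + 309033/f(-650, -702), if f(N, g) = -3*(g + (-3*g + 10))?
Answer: -2169649738/30227785 ≈ -71.777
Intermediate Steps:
f(N, g) = -30 + 6*g (f(N, g) = -3*(g + (10 - 3*g)) = -3*(10 - 2*g) = -30 + 6*g)
367388/342040 + 309033/f(-650, -702) = 367388/342040 + 309033/(-30 + 6*(-702)) = 367388*(1/342040) + 309033/(-30 - 4212) = 91847/85510 + 309033/(-4242) = 91847/85510 + 309033*(-1/4242) = 91847/85510 - 103011/1414 = -2169649738/30227785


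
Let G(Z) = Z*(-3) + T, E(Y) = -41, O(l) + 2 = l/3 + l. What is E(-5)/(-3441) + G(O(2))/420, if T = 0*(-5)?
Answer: 1723/240870 ≈ 0.0071532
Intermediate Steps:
O(l) = -2 + 4*l/3 (O(l) = -2 + (l/3 + l) = -2 + 4*l/3)
T = 0
G(Z) = -3*Z (G(Z) = Z*(-3) + 0 = -3*Z + 0 = -3*Z)
E(-5)/(-3441) + G(O(2))/420 = -41/(-3441) - 3*(-2 + (4/3)*2)/420 = -41*(-1/3441) - 3*(-2 + 8/3)*(1/420) = 41/3441 - 3*⅔*(1/420) = 41/3441 - 2*1/420 = 41/3441 - 1/210 = 1723/240870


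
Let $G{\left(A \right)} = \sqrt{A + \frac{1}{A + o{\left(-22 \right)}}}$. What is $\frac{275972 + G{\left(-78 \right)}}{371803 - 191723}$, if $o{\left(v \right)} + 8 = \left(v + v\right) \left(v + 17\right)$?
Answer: $\frac{68993}{45020} + \frac{i \sqrt{1400434}}{24130720} \approx 1.5325 + 4.9041 \cdot 10^{-5} i$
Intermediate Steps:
$o{\left(v \right)} = -8 + 2 v \left(17 + v\right)$ ($o{\left(v \right)} = -8 + \left(v + v\right) \left(v + 17\right) = -8 + 2 v \left(17 + v\right)$)
$G{\left(A \right)} = \sqrt{A + \frac{1}{212 + A}}$ ($G{\left(A \right)} = \sqrt{A + \frac{1}{A + \left(-8 + 2 \left(-22\right)^{2} + 34 \left(-22\right)\right)}} = \sqrt{A + \frac{1}{A - -212}} = \sqrt{A + \frac{1}{A + 212}} = \sqrt{A + \frac{1}{212 + A}}$)
$\frac{275972 + G{\left(-78 \right)}}{371803 - 191723} = \frac{275972 + \sqrt{\frac{1 - 78 \left(212 - 78\right)}{212 - 78}}}{371803 - 191723} = \frac{275972 + \sqrt{\frac{1 - 10452}{134}}}{180080} = \left(275972 + \sqrt{\frac{1 - 10452}{134}}\right) \frac{1}{180080} = \left(275972 + \sqrt{\frac{1}{134} \left(-10451\right)}\right) \frac{1}{180080} = \left(275972 + \sqrt{- \frac{10451}{134}}\right) \frac{1}{180080} = \left(275972 + \frac{i \sqrt{1400434}}{134}\right) \frac{1}{180080} = \frac{68993}{45020} + \frac{i \sqrt{1400434}}{24130720}$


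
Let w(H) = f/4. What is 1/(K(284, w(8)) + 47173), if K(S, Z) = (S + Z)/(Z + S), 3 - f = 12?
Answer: 1/47174 ≈ 2.1198e-5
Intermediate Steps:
f = -9 (f = 3 - 1*12 = 3 - 12 = -9)
w(H) = -9/4
K(S, Z) = 1 (K(S, Z) = (S + Z)/(S + Z) = 1)
1/(K(284, w(8)) + 47173) = 1/(1 + 47173) = 1/47174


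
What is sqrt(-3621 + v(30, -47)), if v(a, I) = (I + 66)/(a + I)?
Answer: 2*I*sqrt(261698)/17 ≈ 60.184*I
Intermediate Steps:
v(a, I) = (66 + I)/(I + a)
sqrt(-3621 + v(30, -47)) = sqrt(-3621 + (66 - 47)/(-47 + 30)) = sqrt(-3621 + 19/(-17)) = sqrt(-3621 - 1/17*19) = sqrt(-3621 - 19/17) = sqrt(-61576/17) = 2*I*sqrt(261698)/17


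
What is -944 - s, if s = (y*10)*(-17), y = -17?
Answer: -3834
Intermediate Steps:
s = 2890 (s = -17*10*(-17) = -170*(-17) = 2890)
-944 - s = -944 - 1*2890 = -944 - 2890 = -3834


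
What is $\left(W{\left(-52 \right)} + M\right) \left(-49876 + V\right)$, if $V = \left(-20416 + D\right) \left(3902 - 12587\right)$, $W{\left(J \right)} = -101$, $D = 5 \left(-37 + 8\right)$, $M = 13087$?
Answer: $2318292003274$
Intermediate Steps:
$D = -145$ ($D = 5 \left(-29\right) = -145$)
$V = 178572285$ ($V = \left(-20416 - 145\right) \left(3902 - 12587\right) = \left(-20561\right) \left(-8685\right) = 178572285$)
$\left(W{\left(-52 \right)} + M\right) \left(-49876 + V\right) = \left(-101 + 13087\right) \left(-49876 + 178572285\right) = 12986 \cdot 178522409 = 2318292003274$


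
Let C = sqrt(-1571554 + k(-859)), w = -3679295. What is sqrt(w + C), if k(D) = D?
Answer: sqrt(-3679295 + I*sqrt(1572413)) ≈ 0.327 + 1918.1*I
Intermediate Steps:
C = I*sqrt(1572413) (C = sqrt(-1571554 - 859) = sqrt(-1572413) = I*sqrt(1572413) ≈ 1254.0*I)
sqrt(w + C) = sqrt(-3679295 + I*sqrt(1572413))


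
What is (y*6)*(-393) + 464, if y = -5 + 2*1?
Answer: 7538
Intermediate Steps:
y = -3 (y = -5 + 2 = -3)
(y*6)*(-393) + 464 = -3*6*(-393) + 464 = -18*(-393) + 464 = 7074 + 464 = 7538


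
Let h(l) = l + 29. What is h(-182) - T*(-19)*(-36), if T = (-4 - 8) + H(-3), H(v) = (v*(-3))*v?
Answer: 26523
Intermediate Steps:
h(l) = 29 + l
H(v) = -3*v² (H(v) = (-3*v)*v = -3*v²)
T = -39 (T = (-4 - 8) - 3*(-3)² = -12 - 3*9 = -12 - 27 = -39)
h(-182) - T*(-19)*(-36) = (29 - 182) - (-39*(-19))*(-36) = -153 - 741*(-36) = -153 - 1*(-26676) = -153 + 26676 = 26523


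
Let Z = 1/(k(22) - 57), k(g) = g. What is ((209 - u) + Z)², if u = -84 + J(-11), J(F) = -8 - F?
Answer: 103002201/1225 ≈ 84083.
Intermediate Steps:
u = -81 (u = -84 + (-8 - 1*(-11)) = -84 + (-8 + 11) = -84 + 3 = -81)
Z = -1/35 (Z = 1/(22 - 57) = 1/(-35) = -1/35 ≈ -0.028571)
((209 - u) + Z)² = ((209 - 1*(-81)) - 1/35)² = ((209 + 81) - 1/35)² = (290 - 1/35)² = (10149/35)² = 103002201/1225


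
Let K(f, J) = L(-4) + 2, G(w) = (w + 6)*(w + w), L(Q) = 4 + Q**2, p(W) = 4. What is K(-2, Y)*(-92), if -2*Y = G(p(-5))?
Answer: -2024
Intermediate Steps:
G(w) = 2*w*(6 + w) (G(w) = (6 + w)*(2*w) = 2*w*(6 + w))
Y = -40 (Y = -4*(6 + 4) = -4*10 = -1/2*80 = -40)
K(f, J) = 22 (K(f, J) = (4 + (-4)**2) + 2 = (4 + 16) + 2 = 20 + 2 = 22)
K(-2, Y)*(-92) = 22*(-92) = -2024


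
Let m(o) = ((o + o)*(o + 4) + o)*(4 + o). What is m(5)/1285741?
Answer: 855/1285741 ≈ 0.00066499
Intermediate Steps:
m(o) = (4 + o)*(o + 2*o*(4 + o)) (m(o) = ((2*o)*(4 + o) + o)*(4 + o) = (2*o*(4 + o) + o)*(4 + o) = (o + 2*o*(4 + o))*(4 + o) = (4 + o)*(o + 2*o*(4 + o)))
m(5)/1285741 = (5*(36 + 2*5² + 17*5))/1285741 = (5*(36 + 2*25 + 85))*(1/1285741) = (5*(36 + 50 + 85))*(1/1285741) = (5*171)*(1/1285741) = 855*(1/1285741) = 855/1285741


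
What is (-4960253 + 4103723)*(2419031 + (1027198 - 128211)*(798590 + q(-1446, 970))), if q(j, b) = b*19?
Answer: -629115098944194630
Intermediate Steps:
q(j, b) = 19*b
(-4960253 + 4103723)*(2419031 + (1027198 - 128211)*(798590 + q(-1446, 970))) = (-4960253 + 4103723)*(2419031 + (1027198 - 128211)*(798590 + 19*970)) = -856530*(2419031 + 898987*(798590 + 18430)) = -856530*(2419031 + 898987*817020) = -856530*(2419031 + 734490358740) = -856530*734492777771 = -629115098944194630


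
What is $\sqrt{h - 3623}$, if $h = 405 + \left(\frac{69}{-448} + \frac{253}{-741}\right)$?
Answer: $\frac{i \sqrt{5541985296939}}{41496} \approx 56.732 i$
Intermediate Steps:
$h = \frac{134282567}{331968}$ ($h = 405 + \left(69 \left(- \frac{1}{448}\right) + 253 \left(- \frac{1}{741}\right)\right) = 405 - \frac{164473}{331968} = \frac{134282567}{331968} \approx 404.5$)
$\sqrt{h - 3623} = \sqrt{\frac{134282567}{331968} - 3623} = \sqrt{- \frac{1068437497}{331968}} = \frac{i \sqrt{5541985296939}}{41496}$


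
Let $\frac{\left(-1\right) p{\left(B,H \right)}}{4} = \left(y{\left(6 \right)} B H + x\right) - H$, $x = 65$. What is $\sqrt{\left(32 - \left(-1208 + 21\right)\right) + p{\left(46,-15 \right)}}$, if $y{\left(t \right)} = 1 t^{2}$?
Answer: $\sqrt{100259} \approx 316.64$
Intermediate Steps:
$y{\left(t \right)} = t^{2}$
$p{\left(B,H \right)} = -260 + 4 H - 144 B H$ ($p{\left(B,H \right)} = - 4 \left(\left(6^{2} B H + 65\right) - H\right) = - 4 \left(\left(36 B H + 65\right) - H\right) = - 4 \left(\left(65 + 36 B H\right) - H\right) = - 4 \left(65 - H + 36 B H\right) = -260 + 4 H - 144 B H$)
$\sqrt{\left(32 - \left(-1208 + 21\right)\right) + p{\left(46,-15 \right)}} = \sqrt{\left(32 - \left(-1208 + 21\right)\right) - \left(320 - 99360\right)} = \sqrt{\left(32 - -1187\right) - -99040} = \sqrt{\left(32 + 1187\right) + 99040} = \sqrt{1219 + 99040} = \sqrt{100259}$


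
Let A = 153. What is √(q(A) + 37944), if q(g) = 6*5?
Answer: √37974 ≈ 194.87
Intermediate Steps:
q(g) = 30
√(q(A) + 37944) = √(30 + 37944) = √37974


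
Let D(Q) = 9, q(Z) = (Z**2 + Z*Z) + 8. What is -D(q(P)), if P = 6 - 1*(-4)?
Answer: -9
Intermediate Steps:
P = 10 (P = 6 + 4 = 10)
q(Z) = 8 + 2*Z**2 (q(Z) = (Z**2 + Z**2) + 8 = 2*Z**2 + 8 = 8 + 2*Z**2)
-D(q(P)) = -1*9 = -9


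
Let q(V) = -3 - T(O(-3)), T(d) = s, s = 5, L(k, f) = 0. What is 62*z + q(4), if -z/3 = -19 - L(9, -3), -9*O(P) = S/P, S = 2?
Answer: 3526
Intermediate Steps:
O(P) = -2/(9*P)
T(d) = 5
q(V) = -8 (q(V) = -3 - 1*5 = -3 - 5 = -8)
z = 57 (z = -3*(-19 - 1*0) = -3*(-19 + 0) = -3*(-19) = 57)
62*z + q(4) = 62*57 - 8 = 3534 - 8 = 3526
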